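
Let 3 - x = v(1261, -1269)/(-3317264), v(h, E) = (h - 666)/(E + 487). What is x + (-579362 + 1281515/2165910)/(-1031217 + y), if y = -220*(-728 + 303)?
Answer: 66780396743753329/18458625857872992 ≈ 3.6178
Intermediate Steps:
y = 93500 (y = -220*(-425) = 93500)
v(h, E) = (-666 + h)/(487 + E)
x = 457782397/152594144 (x = 3 - (-666 + 1261)/(487 - 1269)/(-3317264) = 3 - 595/(-782)*(-1)/3317264 = 3 - (-1/782*595)*(-1)/3317264 = 3 - (-35)*(-1)/(46*3317264) = 3 - 1*35/152594144 = 3 - 35/152594144 = 457782397/152594144 ≈ 3.0000)
x + (-579362 + 1281515/2165910)/(-1031217 + y) = 457782397/152594144 + (-579362 + 1281515/2165910)/(-1031217 + 93500) = 457782397/152594144 + (-579362 + 1281515*(1/2165910))/(-937717) = 457782397/152594144 + (-579362 + 3511/5934)*(-1/937717) = 457782397/152594144 - 3437930597/5934*(-1/937717) = 457782397/152594144 + 3437930597/5564412678 = 66780396743753329/18458625857872992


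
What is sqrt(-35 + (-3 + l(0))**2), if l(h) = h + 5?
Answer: I*sqrt(31) ≈ 5.5678*I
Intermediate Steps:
l(h) = 5 + h
sqrt(-35 + (-3 + l(0))**2) = sqrt(-35 + (-3 + (5 + 0))**2) = sqrt(-35 + (-3 + 5)**2) = sqrt(-35 + 2**2) = sqrt(-35 + 4) = sqrt(-31) = I*sqrt(31)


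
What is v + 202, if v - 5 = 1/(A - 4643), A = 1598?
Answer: 630314/3045 ≈ 207.00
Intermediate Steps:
v = 15224/3045 (v = 5 + 1/(1598 - 4643) = 5 + 1/(-3045) = 5 - 1/3045 = 15224/3045 ≈ 4.9997)
v + 202 = 15224/3045 + 202 = 630314/3045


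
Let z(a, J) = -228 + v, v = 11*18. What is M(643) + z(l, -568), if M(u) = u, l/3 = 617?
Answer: 613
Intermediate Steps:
v = 198
l = 1851 (l = 3*617 = 1851)
z(a, J) = -30 (z(a, J) = -228 + 198 = -30)
M(643) + z(l, -568) = 643 - 30 = 613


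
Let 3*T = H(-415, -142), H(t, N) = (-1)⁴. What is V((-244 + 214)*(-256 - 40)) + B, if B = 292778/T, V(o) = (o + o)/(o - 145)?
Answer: 1534453050/1747 ≈ 8.7834e+5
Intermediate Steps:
H(t, N) = 1
T = ⅓ (T = (⅓)*1 = ⅓ ≈ 0.33333)
V(o) = 2*o/(-145 + o) (V(o) = (2*o)/(-145 + o) = 2*o/(-145 + o))
B = 878334 (B = 292778/(⅓) = 292778*3 = 878334)
V((-244 + 214)*(-256 - 40)) + B = 2*((-244 + 214)*(-256 - 40))/(-145 + (-244 + 214)*(-256 - 40)) + 878334 = 2*(-30*(-296))/(-145 - 30*(-296)) + 878334 = 2*8880/(-145 + 8880) + 878334 = 2*8880/8735 + 878334 = 2*8880*(1/8735) + 878334 = 3552/1747 + 878334 = 1534453050/1747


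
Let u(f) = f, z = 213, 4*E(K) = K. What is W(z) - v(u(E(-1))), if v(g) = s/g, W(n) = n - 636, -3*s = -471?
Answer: 205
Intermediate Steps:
s = 157 (s = -⅓*(-471) = 157)
E(K) = K/4
W(n) = -636 + n
v(g) = 157/g
W(z) - v(u(E(-1))) = (-636 + 213) - 157/((¼)*(-1)) = -423 - 157/(-¼) = -423 - 157*(-4) = -423 - 1*(-628) = -423 + 628 = 205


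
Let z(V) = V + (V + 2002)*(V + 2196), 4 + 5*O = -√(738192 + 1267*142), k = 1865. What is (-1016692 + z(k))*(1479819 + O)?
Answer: 21737138328892 - 2937812*√918106 ≈ 2.1734e+13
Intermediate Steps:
O = -⅘ - √918106/5 (O = -⅘ + (-√(738192 + 1267*142))/5 = -⅘ + (-√(738192 + 179914))/5 = -⅘ + (-√918106)/5 = -⅘ - √918106/5 ≈ -192.44)
z(V) = V + (2002 + V)*(2196 + V)
(-1016692 + z(k))*(1479819 + O) = (-1016692 + (4396392 + 1865² + 4199*1865))*(1479819 + (-⅘ - √918106/5)) = (-1016692 + (4396392 + 3478225 + 7831135))*(7399091/5 - √918106/5) = (-1016692 + 15705752)*(7399091/5 - √918106/5) = 14689060*(7399091/5 - √918106/5) = 21737138328892 - 2937812*√918106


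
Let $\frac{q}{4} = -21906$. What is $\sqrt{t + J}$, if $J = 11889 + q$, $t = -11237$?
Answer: $2 i \sqrt{21743} \approx 294.91 i$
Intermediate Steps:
$q = -87624$ ($q = 4 \left(-21906\right) = -87624$)
$J = -75735$ ($J = 11889 - 87624 = -75735$)
$\sqrt{t + J} = \sqrt{-11237 - 75735} = \sqrt{-86972} = 2 i \sqrt{21743}$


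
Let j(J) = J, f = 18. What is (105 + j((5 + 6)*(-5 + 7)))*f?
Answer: 2286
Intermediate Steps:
(105 + j((5 + 6)*(-5 + 7)))*f = (105 + (5 + 6)*(-5 + 7))*18 = (105 + 11*2)*18 = (105 + 22)*18 = 127*18 = 2286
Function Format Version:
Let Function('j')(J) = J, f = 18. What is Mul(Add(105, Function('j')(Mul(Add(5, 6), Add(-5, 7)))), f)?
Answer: 2286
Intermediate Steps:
Mul(Add(105, Function('j')(Mul(Add(5, 6), Add(-5, 7)))), f) = Mul(Add(105, Mul(Add(5, 6), Add(-5, 7))), 18) = Mul(Add(105, Mul(11, 2)), 18) = Mul(Add(105, 22), 18) = Mul(127, 18) = 2286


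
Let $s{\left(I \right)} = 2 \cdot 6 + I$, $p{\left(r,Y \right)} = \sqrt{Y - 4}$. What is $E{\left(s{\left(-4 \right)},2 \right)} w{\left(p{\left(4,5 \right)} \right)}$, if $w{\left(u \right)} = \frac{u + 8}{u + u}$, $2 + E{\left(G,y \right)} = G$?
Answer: $27$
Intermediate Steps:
$p{\left(r,Y \right)} = \sqrt{-4 + Y}$
$s{\left(I \right)} = 12 + I$
$E{\left(G,y \right)} = -2 + G$
$w{\left(u \right)} = \frac{8 + u}{2 u}$
$E{\left(s{\left(-4 \right)},2 \right)} w{\left(p{\left(4,5 \right)} \right)} = \left(-2 + \left(12 - 4\right)\right) \frac{8 + \sqrt{-4 + 5}}{2 \sqrt{-4 + 5}} = \left(-2 + 8\right) \frac{8 + \sqrt{1}}{2 \sqrt{1}} = 6 \frac{8 + 1}{2 \cdot 1} = 6 \cdot \frac{1}{2} \cdot 1 \cdot 9 = 6 \cdot \frac{9}{2} = 27$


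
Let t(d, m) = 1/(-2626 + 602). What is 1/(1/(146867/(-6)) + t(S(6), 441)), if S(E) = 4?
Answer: -297258808/159011 ≈ -1869.4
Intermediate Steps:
t(d, m) = -1/2024 (t(d, m) = 1/(-2024) = -1/2024)
1/(1/(146867/(-6)) + t(S(6), 441)) = 1/(1/(146867/(-6)) - 1/2024) = 1/(1/(146867*(-1/6)) - 1/2024) = 1/(1/(-146867/6) - 1/2024) = 1/(-6/146867 - 1/2024) = 1/(-159011/297258808) = -297258808/159011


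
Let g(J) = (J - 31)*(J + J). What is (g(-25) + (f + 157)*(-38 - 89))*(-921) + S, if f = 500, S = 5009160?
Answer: 79277679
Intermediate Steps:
g(J) = 2*J*(-31 + J) (g(J) = (-31 + J)*(2*J) = 2*J*(-31 + J))
(g(-25) + (f + 157)*(-38 - 89))*(-921) + S = (2*(-25)*(-31 - 25) + (500 + 157)*(-38 - 89))*(-921) + 5009160 = (2*(-25)*(-56) + 657*(-127))*(-921) + 5009160 = (2800 - 83439)*(-921) + 5009160 = -80639*(-921) + 5009160 = 74268519 + 5009160 = 79277679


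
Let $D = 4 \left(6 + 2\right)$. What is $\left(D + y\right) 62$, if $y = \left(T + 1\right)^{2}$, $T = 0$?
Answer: $2046$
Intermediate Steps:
$y = 1$ ($y = \left(0 + 1\right)^{2} = 1^{2} = 1$)
$D = 32$ ($D = 4 \cdot 8 = 32$)
$\left(D + y\right) 62 = \left(32 + 1\right) 62 = 33 \cdot 62 = 2046$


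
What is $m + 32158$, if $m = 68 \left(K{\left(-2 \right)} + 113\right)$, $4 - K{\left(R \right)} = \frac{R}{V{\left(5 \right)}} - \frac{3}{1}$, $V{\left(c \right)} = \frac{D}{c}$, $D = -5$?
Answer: $40182$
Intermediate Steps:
$V{\left(c \right)} = - \frac{5}{c}$
$K{\left(R \right)} = 7 + R$ ($K{\left(R \right)} = 4 - \left(\frac{R}{\left(-5\right) \frac{1}{5}} - \frac{3}{1}\right) = 4 - \left(\frac{R}{\left(-5\right) \frac{1}{5}} - 3\right) = 4 - \left(\frac{R}{-1} - 3\right) = 4 - \left(R \left(-1\right) - 3\right) = 4 - \left(- R - 3\right) = 4 - \left(-3 - R\right) = 4 + \left(3 + R\right) = 7 + R$)
$m = 8024$ ($m = 68 \left(\left(7 - 2\right) + 113\right) = 68 \left(5 + 113\right) = 68 \cdot 118 = 8024$)
$m + 32158 = 8024 + 32158 = 40182$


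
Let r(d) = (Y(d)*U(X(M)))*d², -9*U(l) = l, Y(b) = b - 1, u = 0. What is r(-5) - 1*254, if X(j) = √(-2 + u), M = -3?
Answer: -254 + 50*I*√2/3 ≈ -254.0 + 23.57*I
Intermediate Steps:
Y(b) = -1 + b
X(j) = I*√2 (X(j) = √(-2 + 0) = √(-2) = I*√2)
U(l) = -l/9
r(d) = -I*√2*d²*(-1 + d)/9 (r(d) = ((-1 + d)*(-I*√2/9))*d² = (-I*√2*(-1 + d)/9)*d² = -I*√2*d²*(-1 + d)/9)
r(-5) - 1*254 = (⅑)*I*√2*(-5)²*(1 - 1*(-5)) - 1*254 = (⅑)*I*√2*25*(1 + 5) - 254 = (⅑)*I*√2*25*6 - 254 = 50*I*√2/3 - 254 = -254 + 50*I*√2/3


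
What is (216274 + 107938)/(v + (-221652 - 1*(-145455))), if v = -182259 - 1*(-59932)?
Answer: -81053/49631 ≈ -1.6331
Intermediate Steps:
v = -122327 (v = -182259 + 59932 = -122327)
(216274 + 107938)/(v + (-221652 - 1*(-145455))) = (216274 + 107938)/(-122327 + (-221652 - 1*(-145455))) = 324212/(-122327 + (-221652 + 145455)) = 324212/(-122327 - 76197) = 324212/(-198524) = 324212*(-1/198524) = -81053/49631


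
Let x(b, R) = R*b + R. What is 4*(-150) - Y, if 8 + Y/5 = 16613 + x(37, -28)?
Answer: -78305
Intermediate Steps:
x(b, R) = R + R*b
Y = 77705 (Y = -40 + 5*(16613 - 28*(1 + 37)) = -40 + 5*(16613 - 28*38) = -40 + 5*(16613 - 1064) = -40 + 5*15549 = -40 + 77745 = 77705)
4*(-150) - Y = 4*(-150) - 1*77705 = -600 - 77705 = -78305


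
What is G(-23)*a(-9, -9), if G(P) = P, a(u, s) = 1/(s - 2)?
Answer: 23/11 ≈ 2.0909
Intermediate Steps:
a(u, s) = 1/(-2 + s)
G(-23)*a(-9, -9) = -23/(-2 - 9) = -23/(-11) = -23*(-1/11) = 23/11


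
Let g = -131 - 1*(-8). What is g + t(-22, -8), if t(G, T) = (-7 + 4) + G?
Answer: -148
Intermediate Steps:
g = -123 (g = -131 + 8 = -123)
t(G, T) = -3 + G
g + t(-22, -8) = -123 + (-3 - 22) = -123 - 25 = -148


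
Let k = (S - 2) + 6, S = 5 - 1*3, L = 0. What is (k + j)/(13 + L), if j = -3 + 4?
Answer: 7/13 ≈ 0.53846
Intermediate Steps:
S = 2 (S = 5 - 3 = 2)
j = 1
k = 6 (k = (2 - 2) + 6 = 0 + 6 = 6)
(k + j)/(13 + L) = (6 + 1)/(13 + 0) = 7/13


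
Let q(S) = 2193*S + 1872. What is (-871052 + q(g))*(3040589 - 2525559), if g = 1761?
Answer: 1541326675790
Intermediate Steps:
q(S) = 1872 + 2193*S
(-871052 + q(g))*(3040589 - 2525559) = (-871052 + (1872 + 2193*1761))*(3040589 - 2525559) = (-871052 + (1872 + 3861873))*515030 = (-871052 + 3863745)*515030 = 2992693*515030 = 1541326675790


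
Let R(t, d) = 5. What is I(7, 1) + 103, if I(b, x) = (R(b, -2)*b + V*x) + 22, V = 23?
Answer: 183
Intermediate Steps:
I(b, x) = 22 + 5*b + 23*x (I(b, x) = (5*b + 23*x) + 22 = 22 + 5*b + 23*x)
I(7, 1) + 103 = (22 + 5*7 + 23*1) + 103 = (22 + 35 + 23) + 103 = 80 + 103 = 183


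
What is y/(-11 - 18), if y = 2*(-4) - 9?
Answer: 17/29 ≈ 0.58621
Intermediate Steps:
y = -17 (y = -8 - 9 = -17)
y/(-11 - 18) = -17/(-11 - 18) = -17/(-29) = -1/29*(-17) = 17/29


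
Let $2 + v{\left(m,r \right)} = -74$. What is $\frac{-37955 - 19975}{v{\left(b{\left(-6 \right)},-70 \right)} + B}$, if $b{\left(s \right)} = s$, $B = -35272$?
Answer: $\frac{28965}{17674} \approx 1.6388$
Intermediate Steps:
$v{\left(m,r \right)} = -76$ ($v{\left(m,r \right)} = -2 - 74 = -76$)
$\frac{-37955 - 19975}{v{\left(b{\left(-6 \right)},-70 \right)} + B} = \frac{-37955 - 19975}{-76 - 35272} = - \frac{57930}{-35348} = \left(-57930\right) \left(- \frac{1}{35348}\right) = \frac{28965}{17674}$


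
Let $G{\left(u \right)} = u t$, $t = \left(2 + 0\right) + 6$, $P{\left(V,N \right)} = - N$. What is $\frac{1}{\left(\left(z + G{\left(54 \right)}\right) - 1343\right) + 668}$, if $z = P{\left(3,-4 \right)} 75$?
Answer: $\frac{1}{57} \approx 0.017544$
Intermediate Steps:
$t = 8$ ($t = 2 + 6 = 8$)
$z = 300$ ($z = \left(-1\right) \left(-4\right) 75 = 4 \cdot 75 = 300$)
$G{\left(u \right)} = 8 u$ ($G{\left(u \right)} = u 8 = 8 u$)
$\frac{1}{\left(\left(z + G{\left(54 \right)}\right) - 1343\right) + 668} = \frac{1}{\left(\left(300 + 8 \cdot 54\right) - 1343\right) + 668} = \frac{1}{\left(\left(300 + 432\right) - 1343\right) + 668} = \frac{1}{\left(732 - 1343\right) + 668} = \frac{1}{-611 + 668} = \frac{1}{57}$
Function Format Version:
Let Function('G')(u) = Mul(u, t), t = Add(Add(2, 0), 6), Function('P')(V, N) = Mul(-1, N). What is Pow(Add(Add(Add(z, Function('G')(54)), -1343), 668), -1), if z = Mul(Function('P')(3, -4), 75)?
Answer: Rational(1, 57) ≈ 0.017544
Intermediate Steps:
t = 8 (t = Add(2, 6) = 8)
z = 300 (z = Mul(Mul(-1, -4), 75) = Mul(4, 75) = 300)
Function('G')(u) = Mul(8, u) (Function('G')(u) = Mul(u, 8) = Mul(8, u))
Pow(Add(Add(Add(z, Function('G')(54)), -1343), 668), -1) = Pow(Add(Add(Add(300, Mul(8, 54)), -1343), 668), -1) = Pow(Add(Add(Add(300, 432), -1343), 668), -1) = Pow(Add(Add(732, -1343), 668), -1) = Pow(Add(-611, 668), -1) = Pow(57, -1) = Rational(1, 57)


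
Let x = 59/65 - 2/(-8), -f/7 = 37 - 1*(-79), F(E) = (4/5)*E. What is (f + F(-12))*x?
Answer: -23779/25 ≈ -951.16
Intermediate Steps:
F(E) = 4*E/5 (F(E) = (4*(⅕))*E = 4*E/5)
f = -812 (f = -7*(37 - 1*(-79)) = -7*(37 + 79) = -7*116 = -812)
x = 301/260 (x = 59*(1/65) - 2*(-⅛) = 59/65 + ¼ = 301/260 ≈ 1.1577)
(f + F(-12))*x = (-812 + (⅘)*(-12))*(301/260) = (-812 - 48/5)*(301/260) = -4108/5*301/260 = -23779/25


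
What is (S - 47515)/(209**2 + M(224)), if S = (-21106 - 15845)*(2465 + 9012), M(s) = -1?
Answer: -212067071/21840 ≈ -9710.0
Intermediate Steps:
S = -424086627 (S = -36951*11477 = -424086627)
(S - 47515)/(209**2 + M(224)) = (-424086627 - 47515)/(209**2 - 1) = -424134142/(43681 - 1) = -424134142/43680 = -424134142*1/43680 = -212067071/21840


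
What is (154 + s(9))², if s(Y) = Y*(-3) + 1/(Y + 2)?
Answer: 1954404/121 ≈ 16152.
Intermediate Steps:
s(Y) = 1/(2 + Y) - 3*Y (s(Y) = -3*Y + 1/(2 + Y) = 1/(2 + Y) - 3*Y)
(154 + s(9))² = (154 + (1 - 6*9 - 3*9²)/(2 + 9))² = (154 + (1 - 54 - 3*81)/11)² = (154 + (1 - 54 - 243)/11)² = (154 + (1/11)*(-296))² = (154 - 296/11)² = (1398/11)² = 1954404/121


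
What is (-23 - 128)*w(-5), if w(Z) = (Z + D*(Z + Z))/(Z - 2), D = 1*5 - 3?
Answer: -3775/7 ≈ -539.29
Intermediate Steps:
D = 2 (D = 5 - 3 = 2)
w(Z) = 5*Z/(-2 + Z) (w(Z) = (Z + 2*(Z + Z))/(Z - 2) = (Z + 2*(2*Z))/(-2 + Z) = (Z + 4*Z)/(-2 + Z) = (5*Z)/(-2 + Z) = 5*Z/(-2 + Z))
(-23 - 128)*w(-5) = (-23 - 128)*(5*(-5)/(-2 - 5)) = -755*(-5)/(-7) = -755*(-5)*(-1)/7 = -151*25/7 = -3775/7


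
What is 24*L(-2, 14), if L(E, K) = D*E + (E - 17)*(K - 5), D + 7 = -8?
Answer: -3384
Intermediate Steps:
D = -15 (D = -7 - 8 = -15)
L(E, K) = -15*E + (-17 + E)*(-5 + K) (L(E, K) = -15*E + (E - 17)*(K - 5) = -15*E + (-17 + E)*(-5 + K))
24*L(-2, 14) = 24*(85 - 20*(-2) - 17*14 - 2*14) = 24*(85 + 40 - 238 - 28) = 24*(-141) = -3384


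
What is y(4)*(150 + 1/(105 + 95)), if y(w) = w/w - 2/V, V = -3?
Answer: 30001/120 ≈ 250.01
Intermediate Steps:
y(w) = 5/3 (y(w) = w/w - 2/(-3) = 1 - 2*(-1/3) = 1 + 2/3 = 5/3)
y(4)*(150 + 1/(105 + 95)) = 5*(150 + 1/(105 + 95))/3 = 5*(150 + 1/200)/3 = (5/3)*(30001/200) = 30001/120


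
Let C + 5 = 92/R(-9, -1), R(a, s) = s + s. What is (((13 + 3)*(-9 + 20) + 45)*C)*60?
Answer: -676260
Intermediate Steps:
R(a, s) = 2*s
C = -51 (C = -5 + 92/((2*(-1))) = -5 + 92/(-2) = -5 + 92*(-½) = -5 - 46 = -51)
(((13 + 3)*(-9 + 20) + 45)*C)*60 = (((13 + 3)*(-9 + 20) + 45)*(-51))*60 = ((16*11 + 45)*(-51))*60 = ((176 + 45)*(-51))*60 = (221*(-51))*60 = -11271*60 = -676260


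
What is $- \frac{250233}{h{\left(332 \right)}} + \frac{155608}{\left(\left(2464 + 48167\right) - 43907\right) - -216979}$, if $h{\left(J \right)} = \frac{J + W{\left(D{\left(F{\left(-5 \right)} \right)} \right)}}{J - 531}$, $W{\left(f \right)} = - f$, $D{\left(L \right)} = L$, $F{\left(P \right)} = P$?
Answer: $\frac{11139649126897}{75387911} \approx 1.4776 \cdot 10^{5}$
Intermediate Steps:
$h{\left(J \right)} = \frac{5 + J}{-531 + J}$ ($h{\left(J \right)} = \frac{J - -5}{J - 531} = \frac{J + 5}{-531 + J} = \frac{5 + J}{-531 + J}$)
$- \frac{250233}{h{\left(332 \right)}} + \frac{155608}{\left(\left(2464 + 48167\right) - 43907\right) - -216979} = - \frac{250233}{\frac{1}{-531 + 332} \left(5 + 332\right)} + \frac{155608}{\left(\left(2464 + 48167\right) - 43907\right) - -216979} = - \frac{250233}{\frac{1}{-199} \cdot 337} + \frac{155608}{\left(50631 - 43907\right) + 216979} = - \frac{250233}{\left(- \frac{1}{199}\right) 337} + \frac{155608}{6724 + 216979} = - \frac{250233}{- \frac{337}{199}} + \frac{155608}{223703} = \left(-250233\right) \left(- \frac{199}{337}\right) + 155608 \cdot \frac{1}{223703} = \frac{49796367}{337} + \frac{155608}{223703} = \frac{11139649126897}{75387911}$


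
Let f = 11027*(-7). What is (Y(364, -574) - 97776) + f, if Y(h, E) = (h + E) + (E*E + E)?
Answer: 153727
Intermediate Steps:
Y(h, E) = h + E² + 2*E (Y(h, E) = (E + h) + (E² + E) = (E + h) + (E + E²) = h + E² + 2*E)
f = -77189
(Y(364, -574) - 97776) + f = ((364 + (-574)² + 2*(-574)) - 97776) - 77189 = ((364 + 329476 - 1148) - 97776) - 77189 = (328692 - 97776) - 77189 = 230916 - 77189 = 153727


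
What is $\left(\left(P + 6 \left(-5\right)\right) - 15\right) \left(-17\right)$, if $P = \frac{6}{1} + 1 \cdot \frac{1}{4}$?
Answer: $\frac{2635}{4} \approx 658.75$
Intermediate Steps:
$P = \frac{25}{4}$ ($P = 6 \cdot 1 + 1 \cdot \frac{1}{4} = 6 + \frac{1}{4} = \frac{25}{4} \approx 6.25$)
$\left(\left(P + 6 \left(-5\right)\right) - 15\right) \left(-17\right) = \left(\left(\frac{25}{4} + 6 \left(-5\right)\right) - 15\right) \left(-17\right) = \left(\left(\frac{25}{4} - 30\right) - 15\right) \left(-17\right) = \left(- \frac{95}{4} - 15\right) \left(-17\right) = \left(- \frac{155}{4}\right) \left(-17\right) = \frac{2635}{4}$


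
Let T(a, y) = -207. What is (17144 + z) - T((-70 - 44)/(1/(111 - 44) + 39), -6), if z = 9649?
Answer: 27000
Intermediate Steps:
(17144 + z) - T((-70 - 44)/(1/(111 - 44) + 39), -6) = (17144 + 9649) - 1*(-207) = 26793 + 207 = 27000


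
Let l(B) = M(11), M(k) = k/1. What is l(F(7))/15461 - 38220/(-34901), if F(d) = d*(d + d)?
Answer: 591303331/539604361 ≈ 1.0958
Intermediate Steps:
M(k) = k (M(k) = k*1 = k)
F(d) = 2*d² (F(d) = d*(2*d) = 2*d²)
l(B) = 11
l(F(7))/15461 - 38220/(-34901) = 11/15461 - 38220/(-34901) = 11*(1/15461) - 38220*(-1/34901) = 11/15461 + 38220/34901 = 591303331/539604361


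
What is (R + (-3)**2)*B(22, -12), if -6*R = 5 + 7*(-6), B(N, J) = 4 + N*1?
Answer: 1183/3 ≈ 394.33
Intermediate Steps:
B(N, J) = 4 + N
R = 37/6 (R = -(5 + 7*(-6))/6 = -(5 - 42)/6 = -1/6*(-37) = 37/6 ≈ 6.1667)
(R + (-3)**2)*B(22, -12) = (37/6 + (-3)**2)*(4 + 22) = (37/6 + 9)*26 = (91/6)*26 = 1183/3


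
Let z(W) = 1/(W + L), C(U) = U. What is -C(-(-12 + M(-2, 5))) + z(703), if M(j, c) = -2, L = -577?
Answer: -1763/126 ≈ -13.992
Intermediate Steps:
z(W) = 1/(-577 + W) (z(W) = 1/(W - 577) = 1/(-577 + W))
-C(-(-12 + M(-2, 5))) + z(703) = -(-1)*(-12 - 2) + 1/(-577 + 703) = -(-1)*(-14) + 1/126 = -1*14 + 1/126 = -14 + 1/126 = -1763/126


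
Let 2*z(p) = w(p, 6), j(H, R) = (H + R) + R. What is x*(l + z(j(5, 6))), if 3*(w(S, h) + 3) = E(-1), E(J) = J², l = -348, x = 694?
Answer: -727312/3 ≈ -2.4244e+5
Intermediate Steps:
j(H, R) = H + 2*R
w(S, h) = -8/3 (w(S, h) = -3 + (⅓)*(-1)² = -3 + (⅓)*1 = -3 + ⅓ = -8/3)
z(p) = -4/3 (z(p) = (½)*(-8/3) = -4/3)
x*(l + z(j(5, 6))) = 694*(-348 - 4/3) = 694*(-1048/3) = -727312/3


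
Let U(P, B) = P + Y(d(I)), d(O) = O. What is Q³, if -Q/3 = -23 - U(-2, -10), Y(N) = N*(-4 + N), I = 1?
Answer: 157464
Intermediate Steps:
U(P, B) = -3 + P (U(P, B) = P + 1*(-4 + 1) = P + 1*(-3) = P - 3 = -3 + P)
Q = 54 (Q = -3*(-23 - (-3 - 2)) = -3*(-23 - 1*(-5)) = -3*(-23 + 5) = -3*(-18) = 54)
Q³ = 54³ = 157464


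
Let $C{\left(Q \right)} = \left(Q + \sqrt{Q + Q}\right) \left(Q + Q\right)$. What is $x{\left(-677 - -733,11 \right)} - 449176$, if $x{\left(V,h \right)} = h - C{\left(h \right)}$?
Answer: $-449407 - 22 \sqrt{22} \approx -4.4951 \cdot 10^{5}$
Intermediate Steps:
$C{\left(Q \right)} = 2 Q \left(Q + \sqrt{2} \sqrt{Q}\right)$ ($C{\left(Q \right)} = \left(Q + \sqrt{2 Q}\right) 2 Q = \left(Q + \sqrt{2} \sqrt{Q}\right) 2 Q = 2 Q \left(Q + \sqrt{2} \sqrt{Q}\right)$)
$x{\left(V,h \right)} = h - 2 h^{2} - 2 \sqrt{2} h^{\frac{3}{2}}$ ($x{\left(V,h \right)} = h - \left(2 h^{2} + 2 \sqrt{2} h^{\frac{3}{2}}\right) = h - 2 h^{2} - 2 \sqrt{2} h^{\frac{3}{2}}$)
$x{\left(-677 - -733,11 \right)} - 449176 = \left(11 - 2 \cdot 11^{2} - 2 \sqrt{2} \cdot 11^{\frac{3}{2}}\right) - 449176 = \left(11 - 242 - 2 \sqrt{2} \cdot 11 \sqrt{11}\right) - 449176 = \left(11 - 242 - 22 \sqrt{22}\right) - 449176 = \left(-231 - 22 \sqrt{22}\right) - 449176 = -449407 - 22 \sqrt{22}$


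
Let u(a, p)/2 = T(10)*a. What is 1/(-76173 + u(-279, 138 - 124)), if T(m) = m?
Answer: -1/81753 ≈ -1.2232e-5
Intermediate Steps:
u(a, p) = 20*a (u(a, p) = 2*(10*a) = 20*a)
1/(-76173 + u(-279, 138 - 124)) = 1/(-76173 + 20*(-279)) = 1/(-76173 - 5580) = 1/(-81753) = -1/81753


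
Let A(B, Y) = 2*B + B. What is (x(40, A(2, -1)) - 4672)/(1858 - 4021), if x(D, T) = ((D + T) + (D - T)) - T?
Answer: 4598/2163 ≈ 2.1258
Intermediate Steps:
A(B, Y) = 3*B
x(D, T) = -T + 2*D (x(D, T) = 2*D - T = -T + 2*D)
(x(40, A(2, -1)) - 4672)/(1858 - 4021) = ((-3*2 + 2*40) - 4672)/(1858 - 4021) = ((-1*6 + 80) - 4672)/(-2163) = ((-6 + 80) - 4672)*(-1/2163) = (74 - 4672)*(-1/2163) = -4598*(-1/2163) = 4598/2163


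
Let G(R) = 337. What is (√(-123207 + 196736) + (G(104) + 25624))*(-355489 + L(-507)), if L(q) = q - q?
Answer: -9228849929 - 355489*√73529 ≈ -9.3252e+9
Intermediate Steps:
L(q) = 0
(√(-123207 + 196736) + (G(104) + 25624))*(-355489 + L(-507)) = (√(-123207 + 196736) + (337 + 25624))*(-355489 + 0) = (√73529 + 25961)*(-355489) = (25961 + √73529)*(-355489) = -9228849929 - 355489*√73529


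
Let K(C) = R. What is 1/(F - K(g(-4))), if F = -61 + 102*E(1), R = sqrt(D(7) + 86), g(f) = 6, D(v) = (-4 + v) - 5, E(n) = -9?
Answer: -979/958357 + 2*sqrt(21)/958357 ≈ -0.0010120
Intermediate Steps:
D(v) = -9 + v
R = 2*sqrt(21) (R = sqrt((-9 + 7) + 86) = sqrt(-2 + 86) = sqrt(84) = 2*sqrt(21) ≈ 9.1651)
K(C) = 2*sqrt(21)
F = -979 (F = -61 + 102*(-9) = -61 - 918 = -979)
1/(F - K(g(-4))) = 1/(-979 - 2*sqrt(21))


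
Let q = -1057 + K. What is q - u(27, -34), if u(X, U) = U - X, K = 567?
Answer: -429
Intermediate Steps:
q = -490 (q = -1057 + 567 = -490)
q - u(27, -34) = -490 - (-34 - 1*27) = -490 - (-34 - 27) = -490 - 1*(-61) = -490 + 61 = -429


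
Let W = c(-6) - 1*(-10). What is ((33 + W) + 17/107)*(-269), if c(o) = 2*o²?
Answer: -3314618/107 ≈ -30978.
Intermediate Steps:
W = 82 (W = 2*(-6)² - 1*(-10) = 2*36 + 10 = 72 + 10 = 82)
((33 + W) + 17/107)*(-269) = ((33 + 82) + 17/107)*(-269) = (115 + 17*(1/107))*(-269) = (115 + 17/107)*(-269) = (12322/107)*(-269) = -3314618/107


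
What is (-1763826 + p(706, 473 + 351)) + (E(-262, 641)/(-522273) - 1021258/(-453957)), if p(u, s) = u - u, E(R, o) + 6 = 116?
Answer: -6637842275247594/3763325147 ≈ -1.7638e+6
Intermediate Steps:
E(R, o) = 110 (E(R, o) = -6 + 116 = 110)
p(u, s) = 0
(-1763826 + p(706, 473 + 351)) + (E(-262, 641)/(-522273) - 1021258/(-453957)) = (-1763826 + 0) + (110/(-522273) - 1021258/(-453957)) = -1763826 + (110*(-1/522273) - 1021258*(-1/453957)) = -1763826 + (-110/522273 + 145894/64851) = -1763826 + 8465484828/3763325147 = -6637842275247594/3763325147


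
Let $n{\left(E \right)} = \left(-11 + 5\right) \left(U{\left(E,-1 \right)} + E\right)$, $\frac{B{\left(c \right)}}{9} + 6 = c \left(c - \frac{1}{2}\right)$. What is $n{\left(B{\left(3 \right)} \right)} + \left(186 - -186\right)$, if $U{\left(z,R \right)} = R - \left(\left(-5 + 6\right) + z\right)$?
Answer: $384$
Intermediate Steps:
$B{\left(c \right)} = -54 + 9 c \left(- \frac{1}{2} + c\right)$ ($B{\left(c \right)} = -54 + 9 c \left(c - \frac{1}{2}\right) = -54 + 9 c \left(- \frac{1}{2} + c\right)$)
$U{\left(z,R \right)} = -1 + R - z$ ($U{\left(z,R \right)} = R - \left(1 + z\right) = -1 + R - z$)
$n{\left(E \right)} = 12$ ($n{\left(E \right)} = \left(-11 + 5\right) \left(\left(-1 - 1 - E\right) + E\right) = - 6 \left(\left(-2 - E\right) + E\right) = \left(-6\right) \left(-2\right) = 12$)
$n{\left(B{\left(3 \right)} \right)} + \left(186 - -186\right) = 12 + \left(186 - -186\right) = 12 + \left(186 + 186\right) = 12 + 372 = 384$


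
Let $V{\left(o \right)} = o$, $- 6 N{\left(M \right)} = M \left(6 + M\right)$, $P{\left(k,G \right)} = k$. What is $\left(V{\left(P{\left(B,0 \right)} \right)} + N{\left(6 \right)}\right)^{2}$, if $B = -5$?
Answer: $289$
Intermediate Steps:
$N{\left(M \right)} = - \frac{M \left(6 + M\right)}{6}$
$\left(V{\left(P{\left(B,0 \right)} \right)} + N{\left(6 \right)}\right)^{2} = \left(-5 - 1 \left(6 + 6\right)\right)^{2} = \left(-5 - 1 \cdot 12\right)^{2} = \left(-5 - 12\right)^{2} = \left(-17\right)^{2} = 289$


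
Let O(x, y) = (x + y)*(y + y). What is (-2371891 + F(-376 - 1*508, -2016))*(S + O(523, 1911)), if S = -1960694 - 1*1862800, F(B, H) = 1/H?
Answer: -1455573644227571/112 ≈ -1.2996e+13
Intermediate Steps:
O(x, y) = 2*y*(x + y) (O(x, y) = (x + y)*(2*y) = 2*y*(x + y))
S = -3823494 (S = -1960694 - 1862800 = -3823494)
(-2371891 + F(-376 - 1*508, -2016))*(S + O(523, 1911)) = (-2371891 + 1/(-2016))*(-3823494 + 2*1911*(523 + 1911)) = (-2371891 - 1/2016)*(-3823494 + 2*1911*2434) = -4781732257*(-3823494 + 9302748)/2016 = -4781732257/2016*5479254 = -1455573644227571/112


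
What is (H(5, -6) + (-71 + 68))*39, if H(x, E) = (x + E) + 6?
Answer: 78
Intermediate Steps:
H(x, E) = 6 + E + x (H(x, E) = (E + x) + 6 = 6 + E + x)
(H(5, -6) + (-71 + 68))*39 = ((6 - 6 + 5) + (-71 + 68))*39 = (5 - 3)*39 = 2*39 = 78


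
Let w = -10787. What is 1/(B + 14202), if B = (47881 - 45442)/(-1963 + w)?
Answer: 4250/60357687 ≈ 7.0414e-5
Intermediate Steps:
B = -813/4250 (B = (47881 - 45442)/(-1963 - 10787) = 2439/(-12750) = 2439*(-1/12750) = -813/4250 ≈ -0.19129)
1/(B + 14202) = 1/(-813/4250 + 14202) = 1/(60357687/4250) = 4250/60357687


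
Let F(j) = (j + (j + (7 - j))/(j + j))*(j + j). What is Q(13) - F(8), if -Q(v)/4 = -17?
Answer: -67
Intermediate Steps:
Q(v) = 68 (Q(v) = -4*(-17) = 68)
F(j) = 2*j*(j + 7/(2*j)) (F(j) = (j + 7/((2*j)))*(2*j) = (j + 7*(1/(2*j)))*(2*j) = (j + 7/(2*j))*(2*j) = 2*j*(j + 7/(2*j)))
Q(13) - F(8) = 68 - (7 + 2*8**2) = 68 - (7 + 2*64) = 68 - (7 + 128) = 68 - 1*135 = 68 - 135 = -67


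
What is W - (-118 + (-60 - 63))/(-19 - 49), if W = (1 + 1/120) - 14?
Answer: -33733/2040 ≈ -16.536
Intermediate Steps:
W = -1559/120 (W = (1 + 1/120) - 14 = 121/120 - 14 = -1559/120 ≈ -12.992)
W - (-118 + (-60 - 63))/(-19 - 49) = -1559/120 - (-118 + (-60 - 63))/(-19 - 49) = -1559/120 - (-118 - 123)/(-68) = -1559/120 - (-241)*(-1)/68 = -1559/120 - 1*241/68 = -1559/120 - 241/68 = -33733/2040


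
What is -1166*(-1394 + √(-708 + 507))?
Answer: 1625404 - 1166*I*√201 ≈ 1.6254e+6 - 16531.0*I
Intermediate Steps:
-1166*(-1394 + √(-708 + 507)) = -1166*(-1394 + √(-201)) = -1166*(-1394 + I*√201) = 1625404 - 1166*I*√201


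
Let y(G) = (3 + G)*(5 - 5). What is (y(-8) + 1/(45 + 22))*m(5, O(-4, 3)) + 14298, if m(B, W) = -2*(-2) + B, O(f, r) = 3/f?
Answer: 957975/67 ≈ 14298.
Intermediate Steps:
y(G) = 0 (y(G) = (3 + G)*0 = 0)
m(B, W) = 4 + B
(y(-8) + 1/(45 + 22))*m(5, O(-4, 3)) + 14298 = (0 + 1/(45 + 22))*(4 + 5) + 14298 = (0 + 1/67)*9 + 14298 = (1/67)*9 + 14298 = 9/67 + 14298 = 957975/67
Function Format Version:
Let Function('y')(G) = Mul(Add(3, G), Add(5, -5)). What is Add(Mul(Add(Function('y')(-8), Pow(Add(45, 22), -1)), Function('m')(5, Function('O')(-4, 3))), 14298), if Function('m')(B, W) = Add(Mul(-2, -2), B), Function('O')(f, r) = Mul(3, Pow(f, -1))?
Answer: Rational(957975, 67) ≈ 14298.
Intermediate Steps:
Function('y')(G) = 0 (Function('y')(G) = Mul(Add(3, G), 0) = 0)
Function('m')(B, W) = Add(4, B)
Add(Mul(Add(Function('y')(-8), Pow(Add(45, 22), -1)), Function('m')(5, Function('O')(-4, 3))), 14298) = Add(Mul(Add(0, Pow(Add(45, 22), -1)), Add(4, 5)), 14298) = Add(Mul(Add(0, Pow(67, -1)), 9), 14298) = Add(Mul(Add(0, Rational(1, 67)), 9), 14298) = Add(Mul(Rational(1, 67), 9), 14298) = Add(Rational(9, 67), 14298) = Rational(957975, 67)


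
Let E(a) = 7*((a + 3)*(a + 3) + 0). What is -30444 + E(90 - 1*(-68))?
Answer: 151003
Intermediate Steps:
E(a) = 7*(3 + a)² (E(a) = 7*((3 + a)*(3 + a) + 0) = 7*((3 + a)² + 0) = 7*(3 + a)²)
-30444 + E(90 - 1*(-68)) = -30444 + 7*(3 + (90 - 1*(-68)))² = -30444 + 7*(3 + (90 + 68))² = -30444 + 7*(3 + 158)² = -30444 + 7*161² = -30444 + 7*25921 = -30444 + 181447 = 151003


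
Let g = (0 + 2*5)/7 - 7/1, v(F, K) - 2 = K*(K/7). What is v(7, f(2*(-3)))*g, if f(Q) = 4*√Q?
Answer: 3198/49 ≈ 65.265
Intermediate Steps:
v(F, K) = 2 + K²/7 (v(F, K) = 2 + K*(K/7) = 2 + K²/7)
g = -39/7 (g = (0 + 10)*(⅐) - 7*1 = 10*(⅐) - 7 = 10/7 - 7 = -39/7 ≈ -5.5714)
v(7, f(2*(-3)))*g = (2 + (4*√(2*(-3)))²/7)*(-39/7) = (2 + (4*√(-6))²/7)*(-39/7) = (2 + (4*(I*√6))²/7)*(-39/7) = (2 + (4*I*√6)²/7)*(-39/7) = (2 + (⅐)*(-96))*(-39/7) = (2 - 96/7)*(-39/7) = -82/7*(-39/7) = 3198/49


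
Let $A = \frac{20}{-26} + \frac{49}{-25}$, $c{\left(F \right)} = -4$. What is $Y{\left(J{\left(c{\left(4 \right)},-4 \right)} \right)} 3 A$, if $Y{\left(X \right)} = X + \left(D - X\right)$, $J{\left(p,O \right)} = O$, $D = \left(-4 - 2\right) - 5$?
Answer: $\frac{29271}{325} \approx 90.065$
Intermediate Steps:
$D = -11$ ($D = -6 - 5 = -11$)
$Y{\left(X \right)} = -11$ ($Y{\left(X \right)} = X - \left(11 + X\right) = -11$)
$A = - \frac{887}{325}$ ($A = 20 \left(- \frac{1}{26}\right) + 49 \left(- \frac{1}{25}\right) = - \frac{10}{13} - \frac{49}{25} = - \frac{887}{325} \approx -2.7292$)
$Y{\left(J{\left(c{\left(4 \right)},-4 \right)} \right)} 3 A = \left(-11\right) 3 \left(- \frac{887}{325}\right) = \left(-33\right) \left(- \frac{887}{325}\right) = \frac{29271}{325}$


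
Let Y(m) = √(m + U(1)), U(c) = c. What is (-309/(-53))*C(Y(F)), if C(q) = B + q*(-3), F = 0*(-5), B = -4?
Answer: -2163/53 ≈ -40.811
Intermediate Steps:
F = 0
Y(m) = √(1 + m) (Y(m) = √(m + 1) = √(1 + m))
C(q) = -4 - 3*q (C(q) = -4 + q*(-3) = -4 - 3*q)
(-309/(-53))*C(Y(F)) = (-309/(-53))*(-4 - 3*√(1 + 0)) = (-309*(-1/53))*(-4 - 3*√1) = 309*(-4 - 3*1)/53 = 309*(-4 - 3)/53 = (309/53)*(-7) = -2163/53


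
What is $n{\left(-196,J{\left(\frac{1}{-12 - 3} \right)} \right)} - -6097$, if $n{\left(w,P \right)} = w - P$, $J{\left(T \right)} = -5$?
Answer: $5906$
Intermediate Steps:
$n{\left(-196,J{\left(\frac{1}{-12 - 3} \right)} \right)} - -6097 = \left(-196 - -5\right) - -6097 = \left(-196 + 5\right) + 6097 = -191 + 6097 = 5906$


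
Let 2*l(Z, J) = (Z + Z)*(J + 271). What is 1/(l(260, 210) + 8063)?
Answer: 1/133123 ≈ 7.5119e-6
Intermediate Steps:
l(Z, J) = Z*(271 + J) (l(Z, J) = ((Z + Z)*(J + 271))/2 = ((2*Z)*(271 + J))/2 = (2*Z*(271 + J))/2 = Z*(271 + J))
1/(l(260, 210) + 8063) = 1/(260*(271 + 210) + 8063) = 1/(260*481 + 8063) = 1/(125060 + 8063) = 1/133123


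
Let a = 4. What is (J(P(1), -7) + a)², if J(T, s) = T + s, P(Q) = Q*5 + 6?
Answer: 64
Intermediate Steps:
P(Q) = 6 + 5*Q (P(Q) = 5*Q + 6 = 6 + 5*Q)
(J(P(1), -7) + a)² = (((6 + 5*1) - 7) + 4)² = (((6 + 5) - 7) + 4)² = ((11 - 7) + 4)² = (4 + 4)² = 8² = 64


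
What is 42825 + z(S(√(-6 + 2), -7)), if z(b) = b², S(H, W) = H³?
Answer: 42761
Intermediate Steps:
42825 + z(S(√(-6 + 2), -7)) = 42825 + ((√(-6 + 2))³)² = 42825 + ((√(-4))³)² = 42825 + ((2*I)³)² = 42825 + (-8*I)² = 42825 - 64 = 42761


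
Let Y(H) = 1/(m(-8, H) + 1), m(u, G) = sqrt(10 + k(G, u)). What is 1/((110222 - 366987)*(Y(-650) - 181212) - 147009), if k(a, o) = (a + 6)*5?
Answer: (sqrt(3210) - I)/(-46528495406*I + 46528752171*sqrt(3210)) ≈ 2.1492e-11 - 2.0928e-18*I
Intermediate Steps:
k(a, o) = 30 + 5*a (k(a, o) = (6 + a)*5 = 30 + 5*a)
m(u, G) = sqrt(40 + 5*G) (m(u, G) = sqrt(10 + (30 + 5*G)) = sqrt(40 + 5*G))
Y(H) = 1/(1 + sqrt(40 + 5*H)) (Y(H) = 1/(sqrt(40 + 5*H) + 1) = 1/(1 + sqrt(40 + 5*H)))
1/((110222 - 366987)*(Y(-650) - 181212) - 147009) = 1/((110222 - 366987)*(1/(1 + sqrt(5)*sqrt(8 - 650)) - 181212) - 147009) = 1/(-256765*(1/(1 + sqrt(5)*sqrt(-642)) - 181212) - 147009) = 1/(-256765*(1/(1 + sqrt(5)*(I*sqrt(642))) - 181212) - 147009) = 1/(-256765*(1/(1 + I*sqrt(3210)) - 181212) - 147009) = 1/(-256765*(-181212 + 1/(1 + I*sqrt(3210))) - 147009) = 1/((46528899180 - 256765/(1 + I*sqrt(3210))) - 147009) = 1/(46528752171 - 256765/(1 + I*sqrt(3210)))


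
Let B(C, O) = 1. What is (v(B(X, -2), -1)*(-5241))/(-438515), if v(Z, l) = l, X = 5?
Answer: -5241/438515 ≈ -0.011952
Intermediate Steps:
(v(B(X, -2), -1)*(-5241))/(-438515) = -1*(-5241)/(-438515) = 5241*(-1/438515) = -5241/438515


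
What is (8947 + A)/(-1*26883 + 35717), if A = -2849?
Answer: 3049/4417 ≈ 0.69029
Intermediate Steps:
(8947 + A)/(-1*26883 + 35717) = (8947 - 2849)/(-1*26883 + 35717) = 6098/(-26883 + 35717) = 6098/8834 = 6098*(1/8834) = 3049/4417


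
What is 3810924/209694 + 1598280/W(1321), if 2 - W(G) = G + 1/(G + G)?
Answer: -145364212132194/121790240251 ≈ -1193.6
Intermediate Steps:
W(G) = 2 - G - 1/(2*G) (W(G) = 2 - (G + 1/(G + G)) = 2 - (G + 1/(2*G)) = 2 + (-G - 1/(2*G)) = 2 - G - 1/(2*G))
3810924/209694 + 1598280/W(1321) = 3810924/209694 + 1598280/(2 - 1*1321 - ½/1321) = 3810924*(1/209694) + 1598280/(2 - 1321 - ½*1/1321) = 635154/34949 + 1598280/(2 - 1321 - 1/2642) = 635154/34949 + 1598280/(-3484799/2642) = 635154/34949 + 1598280*(-2642/3484799) = 635154/34949 - 4222655760/3484799 = -145364212132194/121790240251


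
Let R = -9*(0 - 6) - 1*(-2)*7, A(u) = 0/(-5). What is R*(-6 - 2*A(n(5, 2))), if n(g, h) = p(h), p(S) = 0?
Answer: -408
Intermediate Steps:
n(g, h) = 0
A(u) = 0 (A(u) = 0*(-⅕) = 0)
R = 68 (R = -9*(-6) + 2*7 = 54 + 14 = 68)
R*(-6 - 2*A(n(5, 2))) = 68*(-6 - 2*0) = 68*(-6 + 0) = 68*(-6) = -408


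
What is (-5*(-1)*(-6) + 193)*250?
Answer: 40750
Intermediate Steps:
(-5*(-1)*(-6) + 193)*250 = (5*(-6) + 193)*250 = (-30 + 193)*250 = 163*250 = 40750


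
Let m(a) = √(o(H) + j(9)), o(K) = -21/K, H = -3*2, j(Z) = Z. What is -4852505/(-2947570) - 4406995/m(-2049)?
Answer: 970501/589514 - 881399*√2 ≈ -1.2465e+6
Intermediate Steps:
H = -6
m(a) = 5*√2/2 (m(a) = √(-21/(-6) + 9) = √(-21*(-⅙) + 9) = √(7/2 + 9) = √(25/2) = 5*√2/2)
-4852505/(-2947570) - 4406995/m(-2049) = -4852505/(-2947570) - 4406995*√2/5 = -4852505*(-1/2947570) - 881399*√2 = 970501/589514 - 881399*√2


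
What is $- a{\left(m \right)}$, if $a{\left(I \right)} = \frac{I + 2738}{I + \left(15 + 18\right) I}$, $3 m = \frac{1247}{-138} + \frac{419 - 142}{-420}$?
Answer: $\frac{79253579}{3184474} \approx 24.887$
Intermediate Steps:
$m = - \frac{93661}{28980}$ ($m = \frac{\frac{1247}{-138} + \frac{419 - 142}{-420}}{3} = \frac{1247 \left(- \frac{1}{138}\right) + \left(419 - 142\right) \left(- \frac{1}{420}\right)}{3} = \frac{- \frac{1247}{138} + 277 \left(- \frac{1}{420}\right)}{3} = \frac{- \frac{1247}{138} - \frac{277}{420}}{3} = \frac{1}{3} \left(- \frac{93661}{9660}\right) = - \frac{93661}{28980} \approx -3.2319$)
$a{\left(I \right)} = \frac{2738 + I}{34 I}$ ($a{\left(I \right)} = \frac{2738 + I}{I + 33 I} = \frac{2738 + I}{34 I}$)
$- a{\left(m \right)} = - \frac{2738 - \frac{93661}{28980}}{34 \left(- \frac{93661}{28980}\right)} = - \frac{\left(-28980\right) 79253579}{34 \cdot 93661 \cdot 28980} = \left(-1\right) \left(- \frac{79253579}{3184474}\right) = \frac{79253579}{3184474}$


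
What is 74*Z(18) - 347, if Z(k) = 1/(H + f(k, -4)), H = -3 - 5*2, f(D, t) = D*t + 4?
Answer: -28181/81 ≈ -347.91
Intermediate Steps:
f(D, t) = 4 + D*t
H = -13 (H = -3 - 10 = -13)
Z(k) = 1/(-9 - 4*k) (Z(k) = 1/(-13 + (4 + k*(-4))) = 1/(-13 + (4 - 4*k)) = 1/(-9 - 4*k))
74*Z(18) - 347 = 74/(-9 - 4*18) - 347 = 74/(-9 - 72) - 347 = 74/(-81) - 347 = 74*(-1/81) - 347 = -74/81 - 347 = -28181/81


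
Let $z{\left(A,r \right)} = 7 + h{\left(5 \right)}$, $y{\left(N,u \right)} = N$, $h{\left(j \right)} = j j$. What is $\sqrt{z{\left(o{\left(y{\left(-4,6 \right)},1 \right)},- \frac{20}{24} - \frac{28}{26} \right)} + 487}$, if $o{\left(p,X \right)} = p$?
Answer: $\sqrt{519} \approx 22.782$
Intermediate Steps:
$h{\left(j \right)} = j^{2}$
$z{\left(A,r \right)} = 32$ ($z{\left(A,r \right)} = 7 + 5^{2} = 7 + 25 = 32$)
$\sqrt{z{\left(o{\left(y{\left(-4,6 \right)},1 \right)},- \frac{20}{24} - \frac{28}{26} \right)} + 487} = \sqrt{32 + 487} = \sqrt{519}$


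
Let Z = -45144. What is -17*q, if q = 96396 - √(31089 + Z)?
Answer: -1638732 + 17*I*√14055 ≈ -1.6387e+6 + 2015.4*I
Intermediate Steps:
q = 96396 - I*√14055 (q = 96396 - √(31089 - 45144) = 96396 - √(-14055) = 96396 - I*√14055 ≈ 96396.0 - 118.55*I)
-17*q = -17*(96396 - I*√14055) = -1638732 + 17*I*√14055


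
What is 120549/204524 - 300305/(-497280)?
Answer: 6068309327/5085284736 ≈ 1.1933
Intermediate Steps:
120549/204524 - 300305/(-497280) = 120549*(1/204524) - 300305*(-1/497280) = 120549/204524 + 60061/99456 = 6068309327/5085284736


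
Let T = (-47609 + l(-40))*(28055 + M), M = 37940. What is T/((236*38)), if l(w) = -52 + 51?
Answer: -1571010975/4484 ≈ -3.5036e+5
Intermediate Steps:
l(w) = -1
T = -3142021950 (T = (-47609 - 1)*(28055 + 37940) = -47610*65995 = -3142021950)
T/((236*38)) = -3142021950/(236*38) = -3142021950/8968 = -3142021950*1/8968 = -1571010975/4484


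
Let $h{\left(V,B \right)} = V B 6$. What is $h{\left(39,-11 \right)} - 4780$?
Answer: $-7354$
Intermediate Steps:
$h{\left(V,B \right)} = 6 B V$ ($h{\left(V,B \right)} = B V 6 = 6 B V$)
$h{\left(39,-11 \right)} - 4780 = 6 \left(-11\right) 39 - 4780 = -2574 - 4780 = -7354$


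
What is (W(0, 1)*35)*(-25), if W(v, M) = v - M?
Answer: 875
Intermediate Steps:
(W(0, 1)*35)*(-25) = ((0 - 1*1)*35)*(-25) = ((0 - 1)*35)*(-25) = -1*35*(-25) = -35*(-25) = 875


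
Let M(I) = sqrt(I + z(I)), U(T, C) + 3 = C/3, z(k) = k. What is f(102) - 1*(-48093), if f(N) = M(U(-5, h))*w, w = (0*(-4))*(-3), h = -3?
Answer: 48093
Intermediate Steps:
w = 0 (w = 0*(-3) = 0)
U(T, C) = -3 + C/3
M(I) = sqrt(2)*sqrt(I) (M(I) = sqrt(I + I) = sqrt(2*I) = sqrt(2)*sqrt(I))
f(N) = 0 (f(N) = (sqrt(2)*sqrt(-3 + (1/3)*(-3)))*0 = (sqrt(2)*sqrt(-3 - 1))*0 = (sqrt(2)*sqrt(-4))*0 = (sqrt(2)*(2*I))*0 = (2*I*sqrt(2))*0 = 0)
f(102) - 1*(-48093) = 0 - 1*(-48093) = 0 + 48093 = 48093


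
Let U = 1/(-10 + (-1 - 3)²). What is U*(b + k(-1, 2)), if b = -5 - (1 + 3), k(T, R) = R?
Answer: -7/6 ≈ -1.1667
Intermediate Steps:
b = -9 (b = -5 - 1*4 = -5 - 4 = -9)
U = ⅙ (U = 1/(-10 + (-4)²) = 1/(-10 + 16) = 1/6 = ⅙ ≈ 0.16667)
U*(b + k(-1, 2)) = (-9 + 2)/6 = (⅙)*(-7) = -7/6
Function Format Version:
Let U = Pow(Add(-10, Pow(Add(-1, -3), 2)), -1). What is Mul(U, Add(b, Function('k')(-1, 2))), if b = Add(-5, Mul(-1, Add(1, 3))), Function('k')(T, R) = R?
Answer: Rational(-7, 6) ≈ -1.1667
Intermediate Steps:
b = -9 (b = Add(-5, Mul(-1, 4)) = Add(-5, -4) = -9)
U = Rational(1, 6) (U = Pow(Add(-10, Pow(-4, 2)), -1) = Pow(Add(-10, 16), -1) = Pow(6, -1) = Rational(1, 6) ≈ 0.16667)
Mul(U, Add(b, Function('k')(-1, 2))) = Mul(Rational(1, 6), Add(-9, 2)) = Mul(Rational(1, 6), -7) = Rational(-7, 6)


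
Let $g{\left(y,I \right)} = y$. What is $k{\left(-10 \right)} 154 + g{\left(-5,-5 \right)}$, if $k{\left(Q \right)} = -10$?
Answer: $-1545$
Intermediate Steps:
$k{\left(-10 \right)} 154 + g{\left(-5,-5 \right)} = \left(-10\right) 154 - 5 = -1540 - 5 = -1545$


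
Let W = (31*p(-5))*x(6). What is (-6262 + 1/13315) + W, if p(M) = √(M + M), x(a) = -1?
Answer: -83378529/13315 - 31*I*√10 ≈ -6262.0 - 98.031*I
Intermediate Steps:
p(M) = √2*√M (p(M) = √(2*M) = √2*√M)
W = -31*I*√10 (W = (31*(√2*√(-5)))*(-1) = (31*(√2*(I*√5)))*(-1) = (31*(I*√10))*(-1) = (31*I*√10)*(-1) = -31*I*√10 ≈ -98.031*I)
(-6262 + 1/13315) + W = (-6262 + 1/13315) - 31*I*√10 = -83378529/13315 - 31*I*√10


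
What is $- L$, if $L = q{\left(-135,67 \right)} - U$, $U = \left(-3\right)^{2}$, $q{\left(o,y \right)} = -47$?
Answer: $56$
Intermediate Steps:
$U = 9$
$L = -56$ ($L = -47 - 9 = -56$)
$- L = \left(-1\right) \left(-56\right) = 56$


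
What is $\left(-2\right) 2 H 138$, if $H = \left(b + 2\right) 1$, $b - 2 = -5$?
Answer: $552$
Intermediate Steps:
$b = -3$ ($b = 2 - 5 = -3$)
$H = -1$ ($H = \left(-3 + 2\right) 1 = \left(-1\right) 1 = -1$)
$\left(-2\right) 2 H 138 = \left(-2\right) 2 \left(-1\right) 138 = \left(-4\right) \left(-1\right) 138 = 4 \cdot 138 = 552$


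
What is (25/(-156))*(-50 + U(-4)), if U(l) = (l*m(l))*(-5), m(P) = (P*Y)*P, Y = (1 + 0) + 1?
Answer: -7375/78 ≈ -94.551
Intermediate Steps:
Y = 2 (Y = 1 + 1 = 2)
m(P) = 2*P**2 (m(P) = (P*2)*P = (2*P)*P = 2*P**2)
U(l) = -10*l**3 (U(l) = (l*(2*l**2))*(-5) = (2*l**3)*(-5) = -10*l**3)
(25/(-156))*(-50 + U(-4)) = (25/(-156))*(-50 - 10*(-4)**3) = (25*(-1/156))*(-50 - 10*(-64)) = -25*(-50 + 640)/156 = -25/156*590 = -7375/78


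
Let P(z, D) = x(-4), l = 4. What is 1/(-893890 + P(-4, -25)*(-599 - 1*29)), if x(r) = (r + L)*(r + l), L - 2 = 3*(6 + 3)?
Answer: -1/893890 ≈ -1.1187e-6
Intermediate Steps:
L = 29 (L = 2 + 3*(6 + 3) = 2 + 3*9 = 2 + 27 = 29)
x(r) = (4 + r)*(29 + r) (x(r) = (r + 29)*(r + 4) = (29 + r)*(4 + r) = (4 + r)*(29 + r))
P(z, D) = 0 (P(z, D) = 116 + (-4)**2 + 33*(-4) = 116 + 16 - 132 = 0)
1/(-893890 + P(-4, -25)*(-599 - 1*29)) = 1/(-893890 + 0*(-599 - 1*29)) = 1/(-893890 + 0*(-599 - 29)) = 1/(-893890 + 0*(-628)) = 1/(-893890 + 0) = 1/(-893890) = -1/893890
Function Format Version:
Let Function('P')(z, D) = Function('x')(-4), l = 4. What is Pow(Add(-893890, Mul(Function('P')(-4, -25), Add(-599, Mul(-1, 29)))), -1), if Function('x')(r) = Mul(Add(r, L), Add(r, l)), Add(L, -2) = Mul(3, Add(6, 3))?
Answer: Rational(-1, 893890) ≈ -1.1187e-6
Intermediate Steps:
L = 29 (L = Add(2, Mul(3, Add(6, 3))) = Add(2, Mul(3, 9)) = Add(2, 27) = 29)
Function('x')(r) = Mul(Add(4, r), Add(29, r)) (Function('x')(r) = Mul(Add(r, 29), Add(r, 4)) = Mul(Add(29, r), Add(4, r)) = Mul(Add(4, r), Add(29, r)))
Function('P')(z, D) = 0 (Function('P')(z, D) = Add(116, Pow(-4, 2), Mul(33, -4)) = Add(116, 16, -132) = 0)
Pow(Add(-893890, Mul(Function('P')(-4, -25), Add(-599, Mul(-1, 29)))), -1) = Pow(Add(-893890, Mul(0, Add(-599, Mul(-1, 29)))), -1) = Pow(Add(-893890, Mul(0, Add(-599, -29))), -1) = Pow(Add(-893890, Mul(0, -628)), -1) = Pow(Add(-893890, 0), -1) = Pow(-893890, -1) = Rational(-1, 893890)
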